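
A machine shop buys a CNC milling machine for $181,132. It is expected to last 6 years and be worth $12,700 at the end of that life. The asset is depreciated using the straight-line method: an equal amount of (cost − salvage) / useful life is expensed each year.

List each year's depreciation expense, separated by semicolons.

Depreciable base = $181,132 − $12,700 = $168,432.
Annual expense = $168,432 / 6 = $28,072.
End of year 1: book value $153,060.
End of year 2: book value $124,988.
End of year 3: book value $96,916.
End of year 4: book value $68,844.
End of year 5: book value $40,772.
End of year 6: book value $12,700.

$28,072; $28,072; $28,072; $28,072; $28,072; $28,072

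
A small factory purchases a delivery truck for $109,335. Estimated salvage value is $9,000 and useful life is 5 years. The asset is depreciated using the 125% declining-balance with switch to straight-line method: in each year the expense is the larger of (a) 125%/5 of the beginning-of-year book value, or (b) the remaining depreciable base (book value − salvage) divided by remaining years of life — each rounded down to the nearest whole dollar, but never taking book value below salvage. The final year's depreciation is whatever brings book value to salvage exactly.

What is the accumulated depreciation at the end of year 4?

$82,834

Depreciable base = $109,335 − $9,000 = $100,335.
Year 1: DB = ⌊$109,335 × 125%/5⌋ = $27,333; SL = ⌊$100,335/5⌋ = $20,067 → take DB $27,333. Book value $82,002.
Year 2: DB = ⌊$82,002 × 125%/5⌋ = $20,500; SL = ⌊$73,002/4⌋ = $18,250 → take DB $20,500. Book value $61,502.
Year 3: DB = ⌊$61,502 × 125%/5⌋ = $15,375; SL = ⌊$52,502/3⌋ = $17,500 → take SL $17,500. Book value $44,002.
Year 4: DB = ⌊$44,002 × 125%/5⌋ = $11,000; SL = ⌊$35,002/2⌋ = $17,501 → take SL $17,501. Book value $26,501.
Accumulated through year 4 = $109,335 − $26,501 = $82,834.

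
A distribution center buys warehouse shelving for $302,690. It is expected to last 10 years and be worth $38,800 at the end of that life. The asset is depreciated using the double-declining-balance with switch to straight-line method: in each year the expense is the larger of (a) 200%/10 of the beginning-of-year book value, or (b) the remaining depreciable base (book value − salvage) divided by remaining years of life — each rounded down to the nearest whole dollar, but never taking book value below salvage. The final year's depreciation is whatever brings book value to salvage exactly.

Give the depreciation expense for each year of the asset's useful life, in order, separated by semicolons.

Depreciable base = $302,690 − $38,800 = $263,890.
Year 1: DB = ⌊$302,690 × 200%/10⌋ = $60,538; SL = ⌊$263,890/10⌋ = $26,389 → take DB $60,538. Book value $242,152.
Year 2: DB = ⌊$242,152 × 200%/10⌋ = $48,430; SL = ⌊$203,352/9⌋ = $22,594 → take DB $48,430. Book value $193,722.
Year 3: DB = ⌊$193,722 × 200%/10⌋ = $38,744; SL = ⌊$154,922/8⌋ = $19,365 → take DB $38,744. Book value $154,978.
Year 4: DB = ⌊$154,978 × 200%/10⌋ = $30,995; SL = ⌊$116,178/7⌋ = $16,596 → take DB $30,995. Book value $123,983.
Year 5: DB = ⌊$123,983 × 200%/10⌋ = $24,796; SL = ⌊$85,183/6⌋ = $14,197 → take DB $24,796. Book value $99,187.
Year 6: DB = ⌊$99,187 × 200%/10⌋ = $19,837; SL = ⌊$60,387/5⌋ = $12,077 → take DB $19,837. Book value $79,350.
Year 7: DB = ⌊$79,350 × 200%/10⌋ = $15,870; SL = ⌊$40,550/4⌋ = $10,137 → take DB $15,870. Book value $63,480.
Year 8: DB = ⌊$63,480 × 200%/10⌋ = $12,696; SL = ⌊$24,680/3⌋ = $8,226 → take DB $12,696. Book value $50,784.
Year 9: DB = ⌊$50,784 × 200%/10⌋ = $10,156; SL = ⌊$11,984/2⌋ = $5,992 → take DB $10,156. Book value $40,628.
Year 10 (final): $40,628 − $38,800 = $1,828. Book value $38,800.

$60,538; $48,430; $38,744; $30,995; $24,796; $19,837; $15,870; $12,696; $10,156; $1,828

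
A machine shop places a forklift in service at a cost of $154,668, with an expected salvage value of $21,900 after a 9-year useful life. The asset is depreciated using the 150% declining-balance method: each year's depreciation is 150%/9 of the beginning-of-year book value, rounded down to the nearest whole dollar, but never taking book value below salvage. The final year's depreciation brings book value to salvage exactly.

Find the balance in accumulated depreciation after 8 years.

Depreciable base = $154,668 − $21,900 = $132,768.
Year 1: ⌊$154,668 × 150%/9⌋ = $25,778. Book value $128,890.
Year 2: ⌊$128,890 × 150%/9⌋ = $21,481. Book value $107,409.
Year 3: ⌊$107,409 × 150%/9⌋ = $17,901. Book value $89,508.
Year 4: ⌊$89,508 × 150%/9⌋ = $14,918. Book value $74,590.
Year 5: ⌊$74,590 × 150%/9⌋ = $12,431. Book value $62,159.
Year 6: ⌊$62,159 × 150%/9⌋ = $10,359. Book value $51,800.
Year 7: ⌊$51,800 × 150%/9⌋ = $8,633. Book value $43,167.
Year 8: ⌊$43,167 × 150%/9⌋ = $7,194. Book value $35,973.
Accumulated through year 8 = $154,668 − $35,973 = $118,695.

$118,695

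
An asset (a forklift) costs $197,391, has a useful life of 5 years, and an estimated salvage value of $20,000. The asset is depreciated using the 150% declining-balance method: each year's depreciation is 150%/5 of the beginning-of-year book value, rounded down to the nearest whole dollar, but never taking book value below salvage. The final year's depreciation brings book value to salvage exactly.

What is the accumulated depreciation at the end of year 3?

Depreciable base = $197,391 − $20,000 = $177,391.
Year 1: ⌊$197,391 × 150%/5⌋ = $59,217. Book value $138,174.
Year 2: ⌊$138,174 × 150%/5⌋ = $41,452. Book value $96,722.
Year 3: ⌊$96,722 × 150%/5⌋ = $29,016. Book value $67,706.
Accumulated through year 3 = $197,391 − $67,706 = $129,685.

$129,685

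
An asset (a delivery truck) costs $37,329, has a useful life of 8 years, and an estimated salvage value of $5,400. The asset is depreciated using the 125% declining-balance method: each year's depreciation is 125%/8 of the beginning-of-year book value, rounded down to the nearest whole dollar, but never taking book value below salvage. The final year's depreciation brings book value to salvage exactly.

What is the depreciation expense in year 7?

Depreciable base = $37,329 − $5,400 = $31,929.
Year 1: ⌊$37,329 × 125%/8⌋ = $5,832. Book value $31,497.
Year 2: ⌊$31,497 × 125%/8⌋ = $4,921. Book value $26,576.
Year 3: ⌊$26,576 × 125%/8⌋ = $4,152. Book value $22,424.
Year 4: ⌊$22,424 × 125%/8⌋ = $3,503. Book value $18,921.
Year 5: ⌊$18,921 × 125%/8⌋ = $2,956. Book value $15,965.
Year 6: ⌊$15,965 × 125%/8⌋ = $2,494. Book value $13,471.
Year 7: ⌊$13,471 × 125%/8⌋ = $2,104. Book value $11,367.

$2,104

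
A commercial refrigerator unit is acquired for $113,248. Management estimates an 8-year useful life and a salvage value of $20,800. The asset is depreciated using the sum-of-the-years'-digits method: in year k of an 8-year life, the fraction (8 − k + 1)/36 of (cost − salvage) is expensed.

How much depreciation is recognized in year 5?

$10,272

Depreciable base = $113,248 − $20,800 = $92,448.
Sum of the years' digits = 8+7+6+5+4+3+2+1 = 36.
Year 1: $92,448 × 8/36 = $20,544. Book value $92,704.
Year 2: $92,448 × 7/36 = $17,976. Book value $74,728.
Year 3: $92,448 × 6/36 = $15,408. Book value $59,320.
Year 4: $92,448 × 5/36 = $12,840. Book value $46,480.
Year 5: $92,448 × 4/36 = $10,272. Book value $36,208.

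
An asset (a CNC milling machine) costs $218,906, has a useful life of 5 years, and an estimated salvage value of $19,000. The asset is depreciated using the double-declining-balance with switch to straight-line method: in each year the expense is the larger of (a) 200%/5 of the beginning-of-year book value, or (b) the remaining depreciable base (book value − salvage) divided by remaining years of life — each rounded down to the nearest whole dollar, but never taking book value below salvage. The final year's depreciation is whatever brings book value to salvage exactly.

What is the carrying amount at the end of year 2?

$78,807

Depreciable base = $218,906 − $19,000 = $199,906.
Year 1: DB = ⌊$218,906 × 200%/5⌋ = $87,562; SL = ⌊$199,906/5⌋ = $39,981 → take DB $87,562. Book value $131,344.
Year 2: DB = ⌊$131,344 × 200%/5⌋ = $52,537; SL = ⌊$112,344/4⌋ = $28,086 → take DB $52,537. Book value $78,807.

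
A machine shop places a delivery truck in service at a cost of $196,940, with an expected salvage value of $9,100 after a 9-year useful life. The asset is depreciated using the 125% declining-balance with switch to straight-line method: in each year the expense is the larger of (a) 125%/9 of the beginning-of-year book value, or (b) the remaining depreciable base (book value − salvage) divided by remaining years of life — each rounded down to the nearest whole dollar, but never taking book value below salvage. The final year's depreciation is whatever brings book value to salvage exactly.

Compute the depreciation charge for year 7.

$19,442

Depreciable base = $196,940 − $9,100 = $187,840.
Year 1: DB = ⌊$196,940 × 125%/9⌋ = $27,352; SL = ⌊$187,840/9⌋ = $20,871 → take DB $27,352. Book value $169,588.
Year 2: DB = ⌊$169,588 × 125%/9⌋ = $23,553; SL = ⌊$160,488/8⌋ = $20,061 → take DB $23,553. Book value $146,035.
Year 3: DB = ⌊$146,035 × 125%/9⌋ = $20,282; SL = ⌊$136,935/7⌋ = $19,562 → take DB $20,282. Book value $125,753.
Year 4: DB = ⌊$125,753 × 125%/9⌋ = $17,465; SL = ⌊$116,653/6⌋ = $19,442 → take SL $19,442. Book value $106,311.
Year 5: DB = ⌊$106,311 × 125%/9⌋ = $14,765; SL = ⌊$97,211/5⌋ = $19,442 → take SL $19,442. Book value $86,869.
Year 6: DB = ⌊$86,869 × 125%/9⌋ = $12,065; SL = ⌊$77,769/4⌋ = $19,442 → take SL $19,442. Book value $67,427.
Year 7: DB = ⌊$67,427 × 125%/9⌋ = $9,364; SL = ⌊$58,327/3⌋ = $19,442 → take SL $19,442. Book value $47,985.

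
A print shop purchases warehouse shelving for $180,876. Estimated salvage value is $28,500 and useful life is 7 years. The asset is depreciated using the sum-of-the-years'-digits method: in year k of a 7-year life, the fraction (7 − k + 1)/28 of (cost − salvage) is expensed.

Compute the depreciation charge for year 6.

Depreciable base = $180,876 − $28,500 = $152,376.
Sum of the years' digits = 7+6+5+4+3+2+1 = 28.
Year 1: $152,376 × 7/28 = $38,094. Book value $142,782.
Year 2: $152,376 × 6/28 = $32,652. Book value $110,130.
Year 3: $152,376 × 5/28 = $27,210. Book value $82,920.
Year 4: $152,376 × 4/28 = $21,768. Book value $61,152.
Year 5: $152,376 × 3/28 = $16,326. Book value $44,826.
Year 6: $152,376 × 2/28 = $10,884. Book value $33,942.

$10,884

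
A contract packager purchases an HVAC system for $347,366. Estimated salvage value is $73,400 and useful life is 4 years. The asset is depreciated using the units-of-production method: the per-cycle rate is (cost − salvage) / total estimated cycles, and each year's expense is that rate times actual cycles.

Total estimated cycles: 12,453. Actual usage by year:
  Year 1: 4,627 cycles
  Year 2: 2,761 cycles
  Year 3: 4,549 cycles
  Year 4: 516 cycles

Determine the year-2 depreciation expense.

Depreciable base = $347,366 − $73,400 = $273,966.
Rate = $273,966 / 12,453 cycles = $22 per cycle.
Year 1: 4,627 × $22 = $101,794. Book value $245,572.
Year 2: 2,761 × $22 = $60,742. Book value $184,830.

$60,742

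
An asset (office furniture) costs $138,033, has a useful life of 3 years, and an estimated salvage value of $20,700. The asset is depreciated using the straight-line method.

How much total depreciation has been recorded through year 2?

Depreciable base = $138,033 − $20,700 = $117,333.
Annual expense = $117,333 / 3 = $39,111.
End of year 1: book value $98,922.
End of year 2: book value $59,811.
Accumulated through year 2 = $138,033 − $59,811 = $78,222.

$78,222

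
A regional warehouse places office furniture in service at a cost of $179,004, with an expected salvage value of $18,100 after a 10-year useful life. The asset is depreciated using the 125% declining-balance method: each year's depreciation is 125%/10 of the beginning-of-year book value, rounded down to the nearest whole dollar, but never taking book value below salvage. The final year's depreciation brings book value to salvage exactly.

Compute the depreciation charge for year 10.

Depreciable base = $179,004 − $18,100 = $160,904.
Year 1: ⌊$179,004 × 125%/10⌋ = $22,375. Book value $156,629.
Year 2: ⌊$156,629 × 125%/10⌋ = $19,578. Book value $137,051.
Year 3: ⌊$137,051 × 125%/10⌋ = $17,131. Book value $119,920.
Year 4: ⌊$119,920 × 125%/10⌋ = $14,990. Book value $104,930.
Year 5: ⌊$104,930 × 125%/10⌋ = $13,116. Book value $91,814.
Year 6: ⌊$91,814 × 125%/10⌋ = $11,476. Book value $80,338.
Year 7: ⌊$80,338 × 125%/10⌋ = $10,042. Book value $70,296.
Year 8: ⌊$70,296 × 125%/10⌋ = $8,787. Book value $61,509.
Year 9: ⌊$61,509 × 125%/10⌋ = $7,688. Book value $53,821.
Year 10 (final): $53,821 − $18,100 = $35,721. Book value $18,100.

$35,721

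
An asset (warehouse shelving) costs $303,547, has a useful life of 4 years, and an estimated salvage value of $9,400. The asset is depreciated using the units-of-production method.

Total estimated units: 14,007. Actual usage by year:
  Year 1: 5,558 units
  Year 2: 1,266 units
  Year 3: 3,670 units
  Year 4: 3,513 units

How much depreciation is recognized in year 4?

$73,773

Depreciable base = $303,547 − $9,400 = $294,147.
Rate = $294,147 / 14,007 units = $21 per unit.
Year 1: 5,558 × $21 = $116,718. Book value $186,829.
Year 2: 1,266 × $21 = $26,586. Book value $160,243.
Year 3: 3,670 × $21 = $77,070. Book value $83,173.
Year 4: 3,513 × $21 = $73,773. Book value $9,400.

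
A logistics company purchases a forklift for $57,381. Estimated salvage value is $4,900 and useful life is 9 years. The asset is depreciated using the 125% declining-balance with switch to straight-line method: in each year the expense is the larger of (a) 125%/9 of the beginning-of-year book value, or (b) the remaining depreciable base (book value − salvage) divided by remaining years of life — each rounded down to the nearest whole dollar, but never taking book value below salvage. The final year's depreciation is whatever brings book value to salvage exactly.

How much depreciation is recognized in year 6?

Depreciable base = $57,381 − $4,900 = $52,481.
Year 1: DB = ⌊$57,381 × 125%/9⌋ = $7,969; SL = ⌊$52,481/9⌋ = $5,831 → take DB $7,969. Book value $49,412.
Year 2: DB = ⌊$49,412 × 125%/9⌋ = $6,862; SL = ⌊$44,512/8⌋ = $5,564 → take DB $6,862. Book value $42,550.
Year 3: DB = ⌊$42,550 × 125%/9⌋ = $5,909; SL = ⌊$37,650/7⌋ = $5,378 → take DB $5,909. Book value $36,641.
Year 4: DB = ⌊$36,641 × 125%/9⌋ = $5,089; SL = ⌊$31,741/6⌋ = $5,290 → take SL $5,290. Book value $31,351.
Year 5: DB = ⌊$31,351 × 125%/9⌋ = $4,354; SL = ⌊$26,451/5⌋ = $5,290 → take SL $5,290. Book value $26,061.
Year 6: DB = ⌊$26,061 × 125%/9⌋ = $3,619; SL = ⌊$21,161/4⌋ = $5,290 → take SL $5,290. Book value $20,771.

$5,290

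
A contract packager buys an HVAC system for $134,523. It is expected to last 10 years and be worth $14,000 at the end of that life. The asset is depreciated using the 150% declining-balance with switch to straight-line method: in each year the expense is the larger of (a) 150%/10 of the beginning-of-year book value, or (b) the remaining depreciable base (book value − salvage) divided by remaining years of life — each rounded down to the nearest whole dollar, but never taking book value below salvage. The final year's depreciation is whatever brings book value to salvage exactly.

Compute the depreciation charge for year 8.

Depreciable base = $134,523 − $14,000 = $120,523.
Year 1: DB = ⌊$134,523 × 150%/10⌋ = $20,178; SL = ⌊$120,523/10⌋ = $12,052 → take DB $20,178. Book value $114,345.
Year 2: DB = ⌊$114,345 × 150%/10⌋ = $17,151; SL = ⌊$100,345/9⌋ = $11,149 → take DB $17,151. Book value $97,194.
Year 3: DB = ⌊$97,194 × 150%/10⌋ = $14,579; SL = ⌊$83,194/8⌋ = $10,399 → take DB $14,579. Book value $82,615.
Year 4: DB = ⌊$82,615 × 150%/10⌋ = $12,392; SL = ⌊$68,615/7⌋ = $9,802 → take DB $12,392. Book value $70,223.
Year 5: DB = ⌊$70,223 × 150%/10⌋ = $10,533; SL = ⌊$56,223/6⌋ = $9,370 → take DB $10,533. Book value $59,690.
Year 6: DB = ⌊$59,690 × 150%/10⌋ = $8,953; SL = ⌊$45,690/5⌋ = $9,138 → take SL $9,138. Book value $50,552.
Year 7: DB = ⌊$50,552 × 150%/10⌋ = $7,582; SL = ⌊$36,552/4⌋ = $9,138 → take SL $9,138. Book value $41,414.
Year 8: DB = ⌊$41,414 × 150%/10⌋ = $6,212; SL = ⌊$27,414/3⌋ = $9,138 → take SL $9,138. Book value $32,276.

$9,138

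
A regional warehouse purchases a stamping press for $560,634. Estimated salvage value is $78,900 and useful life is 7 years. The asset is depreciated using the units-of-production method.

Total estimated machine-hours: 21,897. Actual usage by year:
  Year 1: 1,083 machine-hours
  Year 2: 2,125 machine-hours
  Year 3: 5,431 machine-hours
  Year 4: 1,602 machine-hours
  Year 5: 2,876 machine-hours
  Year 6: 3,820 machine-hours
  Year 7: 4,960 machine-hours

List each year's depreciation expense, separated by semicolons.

$23,826; $46,750; $119,482; $35,244; $63,272; $84,040; $109,120

Depreciable base = $560,634 − $78,900 = $481,734.
Rate = $481,734 / 21,897 machine-hours = $22 per machine-hour.
Year 1: 1,083 × $22 = $23,826. Book value $536,808.
Year 2: 2,125 × $22 = $46,750. Book value $490,058.
Year 3: 5,431 × $22 = $119,482. Book value $370,576.
Year 4: 1,602 × $22 = $35,244. Book value $335,332.
Year 5: 2,876 × $22 = $63,272. Book value $272,060.
Year 6: 3,820 × $22 = $84,040. Book value $188,020.
Year 7: 4,960 × $22 = $109,120. Book value $78,900.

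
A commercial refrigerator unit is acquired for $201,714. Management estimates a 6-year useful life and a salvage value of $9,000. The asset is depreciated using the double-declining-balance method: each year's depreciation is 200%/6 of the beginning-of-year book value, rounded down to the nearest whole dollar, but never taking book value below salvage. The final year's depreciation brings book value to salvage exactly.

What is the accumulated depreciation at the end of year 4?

$161,868

Depreciable base = $201,714 − $9,000 = $192,714.
Year 1: ⌊$201,714 × 200%/6⌋ = $67,238. Book value $134,476.
Year 2: ⌊$134,476 × 200%/6⌋ = $44,825. Book value $89,651.
Year 3: ⌊$89,651 × 200%/6⌋ = $29,883. Book value $59,768.
Year 4: ⌊$59,768 × 200%/6⌋ = $19,922. Book value $39,846.
Accumulated through year 4 = $201,714 − $39,846 = $161,868.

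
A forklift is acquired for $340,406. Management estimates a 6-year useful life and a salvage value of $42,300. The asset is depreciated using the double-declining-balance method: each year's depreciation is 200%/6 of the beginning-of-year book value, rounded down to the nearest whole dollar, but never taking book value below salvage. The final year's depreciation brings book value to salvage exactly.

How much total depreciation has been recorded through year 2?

$189,114

Depreciable base = $340,406 − $42,300 = $298,106.
Year 1: ⌊$340,406 × 200%/6⌋ = $113,468. Book value $226,938.
Year 2: ⌊$226,938 × 200%/6⌋ = $75,646. Book value $151,292.
Accumulated through year 2 = $340,406 − $151,292 = $189,114.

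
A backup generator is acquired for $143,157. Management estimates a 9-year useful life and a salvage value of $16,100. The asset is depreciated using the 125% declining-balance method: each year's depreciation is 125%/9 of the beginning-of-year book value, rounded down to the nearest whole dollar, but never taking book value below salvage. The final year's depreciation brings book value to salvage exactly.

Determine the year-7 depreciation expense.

Depreciable base = $143,157 − $16,100 = $127,057.
Year 1: ⌊$143,157 × 125%/9⌋ = $19,882. Book value $123,275.
Year 2: ⌊$123,275 × 125%/9⌋ = $17,121. Book value $106,154.
Year 3: ⌊$106,154 × 125%/9⌋ = $14,743. Book value $91,411.
Year 4: ⌊$91,411 × 125%/9⌋ = $12,695. Book value $78,716.
Year 5: ⌊$78,716 × 125%/9⌋ = $10,932. Book value $67,784.
Year 6: ⌊$67,784 × 125%/9⌋ = $9,414. Book value $58,370.
Year 7: ⌊$58,370 × 125%/9⌋ = $8,106. Book value $50,264.

$8,106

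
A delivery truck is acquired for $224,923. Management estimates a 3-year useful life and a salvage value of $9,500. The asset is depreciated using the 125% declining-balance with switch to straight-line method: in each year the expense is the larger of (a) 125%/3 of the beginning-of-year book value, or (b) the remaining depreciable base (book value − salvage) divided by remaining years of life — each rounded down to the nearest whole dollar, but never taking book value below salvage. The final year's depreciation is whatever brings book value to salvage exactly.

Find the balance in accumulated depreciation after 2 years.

$154,570

Depreciable base = $224,923 − $9,500 = $215,423.
Year 1: DB = ⌊$224,923 × 125%/3⌋ = $93,717; SL = ⌊$215,423/3⌋ = $71,807 → take DB $93,717. Book value $131,206.
Year 2: DB = ⌊$131,206 × 125%/3⌋ = $54,669; SL = ⌊$121,706/2⌋ = $60,853 → take SL $60,853. Book value $70,353.
Accumulated through year 2 = $224,923 − $70,353 = $154,570.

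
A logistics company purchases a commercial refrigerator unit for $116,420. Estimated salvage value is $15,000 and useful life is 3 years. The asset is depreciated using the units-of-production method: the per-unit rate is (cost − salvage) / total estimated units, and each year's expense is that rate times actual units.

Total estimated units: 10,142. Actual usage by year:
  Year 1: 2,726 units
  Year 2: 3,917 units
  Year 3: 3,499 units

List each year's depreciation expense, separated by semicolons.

$27,260; $39,170; $34,990

Depreciable base = $116,420 − $15,000 = $101,420.
Rate = $101,420 / 10,142 units = $10 per unit.
Year 1: 2,726 × $10 = $27,260. Book value $89,160.
Year 2: 3,917 × $10 = $39,170. Book value $49,990.
Year 3: 3,499 × $10 = $34,990. Book value $15,000.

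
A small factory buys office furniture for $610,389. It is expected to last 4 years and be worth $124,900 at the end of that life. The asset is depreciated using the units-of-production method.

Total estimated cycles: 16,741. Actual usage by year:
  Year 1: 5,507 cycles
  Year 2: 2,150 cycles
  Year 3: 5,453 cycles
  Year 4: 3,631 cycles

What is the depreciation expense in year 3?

Depreciable base = $610,389 − $124,900 = $485,489.
Rate = $485,489 / 16,741 cycles = $29 per cycle.
Year 1: 5,507 × $29 = $159,703. Book value $450,686.
Year 2: 2,150 × $29 = $62,350. Book value $388,336.
Year 3: 5,453 × $29 = $158,137. Book value $230,199.

$158,137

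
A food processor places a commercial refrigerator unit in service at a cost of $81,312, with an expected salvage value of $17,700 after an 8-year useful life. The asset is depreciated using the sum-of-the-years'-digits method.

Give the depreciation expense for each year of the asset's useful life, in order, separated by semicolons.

$14,136; $12,369; $10,602; $8,835; $7,068; $5,301; $3,534; $1,767

Depreciable base = $81,312 − $17,700 = $63,612.
Sum of the years' digits = 8+7+6+5+4+3+2+1 = 36.
Year 1: $63,612 × 8/36 = $14,136. Book value $67,176.
Year 2: $63,612 × 7/36 = $12,369. Book value $54,807.
Year 3: $63,612 × 6/36 = $10,602. Book value $44,205.
Year 4: $63,612 × 5/36 = $8,835. Book value $35,370.
Year 5: $63,612 × 4/36 = $7,068. Book value $28,302.
Year 6: $63,612 × 3/36 = $5,301. Book value $23,001.
Year 7: $63,612 × 2/36 = $3,534. Book value $19,467.
Year 8: $63,612 × 1/36 = $1,767. Book value $17,700.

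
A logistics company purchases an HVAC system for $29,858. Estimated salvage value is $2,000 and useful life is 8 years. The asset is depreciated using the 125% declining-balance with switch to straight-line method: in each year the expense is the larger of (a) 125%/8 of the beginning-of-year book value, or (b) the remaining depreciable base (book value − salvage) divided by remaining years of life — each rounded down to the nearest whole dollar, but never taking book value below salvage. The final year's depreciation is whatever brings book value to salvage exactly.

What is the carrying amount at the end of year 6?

$8,375

Depreciable base = $29,858 − $2,000 = $27,858.
Year 1: DB = ⌊$29,858 × 125%/8⌋ = $4,665; SL = ⌊$27,858/8⌋ = $3,482 → take DB $4,665. Book value $25,193.
Year 2: DB = ⌊$25,193 × 125%/8⌋ = $3,936; SL = ⌊$23,193/7⌋ = $3,313 → take DB $3,936. Book value $21,257.
Year 3: DB = ⌊$21,257 × 125%/8⌋ = $3,321; SL = ⌊$19,257/6⌋ = $3,209 → take DB $3,321. Book value $17,936.
Year 4: DB = ⌊$17,936 × 125%/8⌋ = $2,802; SL = ⌊$15,936/5⌋ = $3,187 → take SL $3,187. Book value $14,749.
Year 5: DB = ⌊$14,749 × 125%/8⌋ = $2,304; SL = ⌊$12,749/4⌋ = $3,187 → take SL $3,187. Book value $11,562.
Year 6: DB = ⌊$11,562 × 125%/8⌋ = $1,806; SL = ⌊$9,562/3⌋ = $3,187 → take SL $3,187. Book value $8,375.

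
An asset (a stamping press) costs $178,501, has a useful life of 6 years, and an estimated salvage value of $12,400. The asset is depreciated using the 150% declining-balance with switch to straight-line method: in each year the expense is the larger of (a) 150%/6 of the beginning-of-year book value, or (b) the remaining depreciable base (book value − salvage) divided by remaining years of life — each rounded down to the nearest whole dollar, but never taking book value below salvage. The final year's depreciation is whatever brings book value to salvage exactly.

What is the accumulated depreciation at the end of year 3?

$103,195

Depreciable base = $178,501 − $12,400 = $166,101.
Year 1: DB = ⌊$178,501 × 150%/6⌋ = $44,625; SL = ⌊$166,101/6⌋ = $27,683 → take DB $44,625. Book value $133,876.
Year 2: DB = ⌊$133,876 × 150%/6⌋ = $33,469; SL = ⌊$121,476/5⌋ = $24,295 → take DB $33,469. Book value $100,407.
Year 3: DB = ⌊$100,407 × 150%/6⌋ = $25,101; SL = ⌊$88,007/4⌋ = $22,001 → take DB $25,101. Book value $75,306.
Accumulated through year 3 = $178,501 − $75,306 = $103,195.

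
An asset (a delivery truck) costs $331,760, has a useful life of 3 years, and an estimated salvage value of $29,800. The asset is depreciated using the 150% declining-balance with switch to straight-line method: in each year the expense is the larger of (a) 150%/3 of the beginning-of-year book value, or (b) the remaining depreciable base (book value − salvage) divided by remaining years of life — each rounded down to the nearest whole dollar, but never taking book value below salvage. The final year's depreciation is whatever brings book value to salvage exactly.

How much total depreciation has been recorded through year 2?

$248,820

Depreciable base = $331,760 − $29,800 = $301,960.
Year 1: DB = ⌊$331,760 × 150%/3⌋ = $165,880; SL = ⌊$301,960/3⌋ = $100,653 → take DB $165,880. Book value $165,880.
Year 2: DB = ⌊$165,880 × 150%/3⌋ = $82,940; SL = ⌊$136,080/2⌋ = $68,040 → take DB $82,940. Book value $82,940.
Accumulated through year 2 = $331,760 − $82,940 = $248,820.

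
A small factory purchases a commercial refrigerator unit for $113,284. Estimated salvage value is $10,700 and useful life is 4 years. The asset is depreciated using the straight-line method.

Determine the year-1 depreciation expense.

Depreciable base = $113,284 − $10,700 = $102,584.
Annual expense = $102,584 / 4 = $25,646.

$25,646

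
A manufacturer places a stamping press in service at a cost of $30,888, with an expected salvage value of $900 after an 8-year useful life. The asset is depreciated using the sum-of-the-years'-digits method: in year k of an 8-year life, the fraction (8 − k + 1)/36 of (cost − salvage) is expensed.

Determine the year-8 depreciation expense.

$833

Depreciable base = $30,888 − $900 = $29,988.
Sum of the years' digits = 8+7+6+5+4+3+2+1 = 36.
Year 1: $29,988 × 8/36 = $6,664. Book value $24,224.
Year 2: $29,988 × 7/36 = $5,831. Book value $18,393.
Year 3: $29,988 × 6/36 = $4,998. Book value $13,395.
Year 4: $29,988 × 5/36 = $4,165. Book value $9,230.
Year 5: $29,988 × 4/36 = $3,332. Book value $5,898.
Year 6: $29,988 × 3/36 = $2,499. Book value $3,399.
Year 7: $29,988 × 2/36 = $1,666. Book value $1,733.
Year 8: $29,988 × 1/36 = $833. Book value $900.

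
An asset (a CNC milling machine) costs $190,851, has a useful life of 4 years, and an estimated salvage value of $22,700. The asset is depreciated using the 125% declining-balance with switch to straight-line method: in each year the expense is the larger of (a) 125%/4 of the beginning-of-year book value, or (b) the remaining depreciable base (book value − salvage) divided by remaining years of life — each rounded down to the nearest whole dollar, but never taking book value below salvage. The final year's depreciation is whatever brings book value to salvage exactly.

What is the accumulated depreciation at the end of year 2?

Depreciable base = $190,851 − $22,700 = $168,151.
Year 1: DB = ⌊$190,851 × 125%/4⌋ = $59,640; SL = ⌊$168,151/4⌋ = $42,037 → take DB $59,640. Book value $131,211.
Year 2: DB = ⌊$131,211 × 125%/4⌋ = $41,003; SL = ⌊$108,511/3⌋ = $36,170 → take DB $41,003. Book value $90,208.
Accumulated through year 2 = $190,851 − $90,208 = $100,643.

$100,643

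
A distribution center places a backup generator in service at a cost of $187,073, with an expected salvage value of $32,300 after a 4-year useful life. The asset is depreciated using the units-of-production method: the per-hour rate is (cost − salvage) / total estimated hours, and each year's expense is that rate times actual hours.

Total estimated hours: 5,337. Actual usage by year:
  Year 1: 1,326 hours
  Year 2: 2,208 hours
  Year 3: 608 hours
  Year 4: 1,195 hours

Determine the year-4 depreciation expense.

$34,655

Depreciable base = $187,073 − $32,300 = $154,773.
Rate = $154,773 / 5,337 hours = $29 per hour.
Year 1: 1,326 × $29 = $38,454. Book value $148,619.
Year 2: 2,208 × $29 = $64,032. Book value $84,587.
Year 3: 608 × $29 = $17,632. Book value $66,955.
Year 4: 1,195 × $29 = $34,655. Book value $32,300.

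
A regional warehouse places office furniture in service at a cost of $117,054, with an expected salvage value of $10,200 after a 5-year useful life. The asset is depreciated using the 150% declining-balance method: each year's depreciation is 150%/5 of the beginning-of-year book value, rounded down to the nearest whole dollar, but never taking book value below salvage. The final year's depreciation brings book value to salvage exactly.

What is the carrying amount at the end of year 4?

Depreciable base = $117,054 − $10,200 = $106,854.
Year 1: ⌊$117,054 × 150%/5⌋ = $35,116. Book value $81,938.
Year 2: ⌊$81,938 × 150%/5⌋ = $24,581. Book value $57,357.
Year 3: ⌊$57,357 × 150%/5⌋ = $17,207. Book value $40,150.
Year 4: ⌊$40,150 × 150%/5⌋ = $12,045. Book value $28,105.

$28,105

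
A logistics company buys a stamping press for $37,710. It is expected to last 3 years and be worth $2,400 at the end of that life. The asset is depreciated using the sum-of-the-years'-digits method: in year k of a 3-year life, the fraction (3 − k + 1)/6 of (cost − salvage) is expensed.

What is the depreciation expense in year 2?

$11,770

Depreciable base = $37,710 − $2,400 = $35,310.
Sum of the years' digits = 3+2+1 = 6.
Year 1: $35,310 × 3/6 = $17,655. Book value $20,055.
Year 2: $35,310 × 2/6 = $11,770. Book value $8,285.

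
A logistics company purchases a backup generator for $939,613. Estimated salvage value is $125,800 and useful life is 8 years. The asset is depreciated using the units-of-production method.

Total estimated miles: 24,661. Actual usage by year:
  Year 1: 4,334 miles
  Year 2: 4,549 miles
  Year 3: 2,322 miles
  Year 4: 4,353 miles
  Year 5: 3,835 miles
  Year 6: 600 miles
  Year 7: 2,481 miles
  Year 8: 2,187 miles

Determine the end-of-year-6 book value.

$279,844

Depreciable base = $939,613 − $125,800 = $813,813.
Rate = $813,813 / 24,661 miles = $33 per mile.
Year 1: 4,334 × $33 = $143,022. Book value $796,591.
Year 2: 4,549 × $33 = $150,117. Book value $646,474.
Year 3: 2,322 × $33 = $76,626. Book value $569,848.
Year 4: 4,353 × $33 = $143,649. Book value $426,199.
Year 5: 3,835 × $33 = $126,555. Book value $299,644.
Year 6: 600 × $33 = $19,800. Book value $279,844.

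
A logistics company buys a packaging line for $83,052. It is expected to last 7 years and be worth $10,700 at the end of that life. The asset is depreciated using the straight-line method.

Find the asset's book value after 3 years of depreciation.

Depreciable base = $83,052 − $10,700 = $72,352.
Annual expense = $72,352 / 7 = $10,336.
End of year 1: book value $72,716.
End of year 2: book value $62,380.
End of year 3: book value $52,044.

$52,044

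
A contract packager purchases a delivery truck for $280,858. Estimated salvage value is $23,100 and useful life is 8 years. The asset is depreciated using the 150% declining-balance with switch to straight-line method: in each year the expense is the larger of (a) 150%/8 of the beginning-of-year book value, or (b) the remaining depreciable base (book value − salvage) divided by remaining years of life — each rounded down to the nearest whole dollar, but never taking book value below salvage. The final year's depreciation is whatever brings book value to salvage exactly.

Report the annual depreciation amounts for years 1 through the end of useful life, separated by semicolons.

$52,660; $42,787; $34,764; $28,246; $24,825; $24,825; $24,825; $24,826

Depreciable base = $280,858 − $23,100 = $257,758.
Year 1: DB = ⌊$280,858 × 150%/8⌋ = $52,660; SL = ⌊$257,758/8⌋ = $32,219 → take DB $52,660. Book value $228,198.
Year 2: DB = ⌊$228,198 × 150%/8⌋ = $42,787; SL = ⌊$205,098/7⌋ = $29,299 → take DB $42,787. Book value $185,411.
Year 3: DB = ⌊$185,411 × 150%/8⌋ = $34,764; SL = ⌊$162,311/6⌋ = $27,051 → take DB $34,764. Book value $150,647.
Year 4: DB = ⌊$150,647 × 150%/8⌋ = $28,246; SL = ⌊$127,547/5⌋ = $25,509 → take DB $28,246. Book value $122,401.
Year 5: DB = ⌊$122,401 × 150%/8⌋ = $22,950; SL = ⌊$99,301/4⌋ = $24,825 → take SL $24,825. Book value $97,576.
Year 6: DB = ⌊$97,576 × 150%/8⌋ = $18,295; SL = ⌊$74,476/3⌋ = $24,825 → take SL $24,825. Book value $72,751.
Year 7: DB = ⌊$72,751 × 150%/8⌋ = $13,640; SL = ⌊$49,651/2⌋ = $24,825 → take SL $24,825. Book value $47,926.
Year 8 (final): $47,926 − $23,100 = $24,826. Book value $23,100.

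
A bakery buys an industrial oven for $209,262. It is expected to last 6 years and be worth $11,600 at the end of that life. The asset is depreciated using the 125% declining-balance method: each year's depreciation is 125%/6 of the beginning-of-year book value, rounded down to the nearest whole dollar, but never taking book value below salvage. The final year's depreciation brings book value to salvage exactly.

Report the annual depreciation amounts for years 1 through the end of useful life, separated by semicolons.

$43,596; $34,513; $27,323; $21,631; $17,124; $53,475

Depreciable base = $209,262 − $11,600 = $197,662.
Year 1: ⌊$209,262 × 125%/6⌋ = $43,596. Book value $165,666.
Year 2: ⌊$165,666 × 125%/6⌋ = $34,513. Book value $131,153.
Year 3: ⌊$131,153 × 125%/6⌋ = $27,323. Book value $103,830.
Year 4: ⌊$103,830 × 125%/6⌋ = $21,631. Book value $82,199.
Year 5: ⌊$82,199 × 125%/6⌋ = $17,124. Book value $65,075.
Year 6 (final): $65,075 − $11,600 = $53,475. Book value $11,600.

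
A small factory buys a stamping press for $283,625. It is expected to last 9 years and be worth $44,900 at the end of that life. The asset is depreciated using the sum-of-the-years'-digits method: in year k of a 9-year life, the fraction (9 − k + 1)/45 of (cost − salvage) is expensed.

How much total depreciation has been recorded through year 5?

Depreciable base = $283,625 − $44,900 = $238,725.
Sum of the years' digits = 9+8+7+6+5+4+3+2+1 = 45.
Year 1: $238,725 × 9/45 = $47,745. Book value $235,880.
Year 2: $238,725 × 8/45 = $42,440. Book value $193,440.
Year 3: $238,725 × 7/45 = $37,135. Book value $156,305.
Year 4: $238,725 × 6/45 = $31,830. Book value $124,475.
Year 5: $238,725 × 5/45 = $26,525. Book value $97,950.
Accumulated through year 5 = $283,625 − $97,950 = $185,675.

$185,675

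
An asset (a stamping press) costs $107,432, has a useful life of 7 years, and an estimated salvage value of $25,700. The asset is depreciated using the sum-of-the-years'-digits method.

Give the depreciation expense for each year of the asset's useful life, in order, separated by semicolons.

Depreciable base = $107,432 − $25,700 = $81,732.
Sum of the years' digits = 7+6+5+4+3+2+1 = 28.
Year 1: $81,732 × 7/28 = $20,433. Book value $86,999.
Year 2: $81,732 × 6/28 = $17,514. Book value $69,485.
Year 3: $81,732 × 5/28 = $14,595. Book value $54,890.
Year 4: $81,732 × 4/28 = $11,676. Book value $43,214.
Year 5: $81,732 × 3/28 = $8,757. Book value $34,457.
Year 6: $81,732 × 2/28 = $5,838. Book value $28,619.
Year 7: $81,732 × 1/28 = $2,919. Book value $25,700.

$20,433; $17,514; $14,595; $11,676; $8,757; $5,838; $2,919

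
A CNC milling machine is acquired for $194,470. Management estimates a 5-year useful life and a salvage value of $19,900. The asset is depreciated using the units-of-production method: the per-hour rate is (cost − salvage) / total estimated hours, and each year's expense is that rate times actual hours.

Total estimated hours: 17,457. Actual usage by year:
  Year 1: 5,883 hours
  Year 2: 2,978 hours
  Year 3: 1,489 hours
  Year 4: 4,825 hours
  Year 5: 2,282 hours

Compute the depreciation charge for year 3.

Depreciable base = $194,470 − $19,900 = $174,570.
Rate = $174,570 / 17,457 hours = $10 per hour.
Year 1: 5,883 × $10 = $58,830. Book value $135,640.
Year 2: 2,978 × $10 = $29,780. Book value $105,860.
Year 3: 1,489 × $10 = $14,890. Book value $90,970.

$14,890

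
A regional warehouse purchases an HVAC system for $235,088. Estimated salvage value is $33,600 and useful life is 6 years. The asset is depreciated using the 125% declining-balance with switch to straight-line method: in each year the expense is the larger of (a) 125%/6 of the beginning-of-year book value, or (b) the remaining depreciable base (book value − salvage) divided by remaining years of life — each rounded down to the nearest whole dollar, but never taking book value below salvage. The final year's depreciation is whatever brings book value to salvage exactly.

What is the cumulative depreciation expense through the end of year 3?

$118,444

Depreciable base = $235,088 − $33,600 = $201,488.
Year 1: DB = ⌊$235,088 × 125%/6⌋ = $48,976; SL = ⌊$201,488/6⌋ = $33,581 → take DB $48,976. Book value $186,112.
Year 2: DB = ⌊$186,112 × 125%/6⌋ = $38,773; SL = ⌊$152,512/5⌋ = $30,502 → take DB $38,773. Book value $147,339.
Year 3: DB = ⌊$147,339 × 125%/6⌋ = $30,695; SL = ⌊$113,739/4⌋ = $28,434 → take DB $30,695. Book value $116,644.
Accumulated through year 3 = $235,088 − $116,644 = $118,444.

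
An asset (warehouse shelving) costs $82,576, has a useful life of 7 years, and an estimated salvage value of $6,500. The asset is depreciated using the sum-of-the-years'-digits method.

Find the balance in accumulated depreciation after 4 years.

$59,774

Depreciable base = $82,576 − $6,500 = $76,076.
Sum of the years' digits = 7+6+5+4+3+2+1 = 28.
Year 1: $76,076 × 7/28 = $19,019. Book value $63,557.
Year 2: $76,076 × 6/28 = $16,302. Book value $47,255.
Year 3: $76,076 × 5/28 = $13,585. Book value $33,670.
Year 4: $76,076 × 4/28 = $10,868. Book value $22,802.
Accumulated through year 4 = $82,576 − $22,802 = $59,774.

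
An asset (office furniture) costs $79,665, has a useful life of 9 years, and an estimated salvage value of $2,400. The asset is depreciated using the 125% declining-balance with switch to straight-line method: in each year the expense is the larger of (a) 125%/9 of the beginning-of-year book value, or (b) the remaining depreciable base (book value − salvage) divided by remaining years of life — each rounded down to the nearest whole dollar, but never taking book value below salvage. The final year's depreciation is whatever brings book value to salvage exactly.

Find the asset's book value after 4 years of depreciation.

$42,792

Depreciable base = $79,665 − $2,400 = $77,265.
Year 1: DB = ⌊$79,665 × 125%/9⌋ = $11,064; SL = ⌊$77,265/9⌋ = $8,585 → take DB $11,064. Book value $68,601.
Year 2: DB = ⌊$68,601 × 125%/9⌋ = $9,527; SL = ⌊$66,201/8⌋ = $8,275 → take DB $9,527. Book value $59,074.
Year 3: DB = ⌊$59,074 × 125%/9⌋ = $8,204; SL = ⌊$56,674/7⌋ = $8,096 → take DB $8,204. Book value $50,870.
Year 4: DB = ⌊$50,870 × 125%/9⌋ = $7,065; SL = ⌊$48,470/6⌋ = $8,078 → take SL $8,078. Book value $42,792.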